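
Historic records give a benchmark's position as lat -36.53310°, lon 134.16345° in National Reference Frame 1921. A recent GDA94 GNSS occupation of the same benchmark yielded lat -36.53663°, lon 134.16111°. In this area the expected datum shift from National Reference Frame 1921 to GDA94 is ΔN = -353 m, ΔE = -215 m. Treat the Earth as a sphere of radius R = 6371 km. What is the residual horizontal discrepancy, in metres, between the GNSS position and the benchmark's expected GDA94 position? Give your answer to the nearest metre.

Observed coordinate differences: Δφ = -0.00353°, Δλ = -0.00234°.
Converting to metres (1° lat = 111195 m, cos φ = 0.803513): observed ΔN = -392.5 m, observed ΔE = -209.1 m.
Subtracting the expected shift leaves a residual of -392.5 − (-353) = -39.5 m north and -209.1 − (-215) = 5.9 m east.
Residual distance = √((-39.5)² + 5.9²) = 40.0 m.

40 m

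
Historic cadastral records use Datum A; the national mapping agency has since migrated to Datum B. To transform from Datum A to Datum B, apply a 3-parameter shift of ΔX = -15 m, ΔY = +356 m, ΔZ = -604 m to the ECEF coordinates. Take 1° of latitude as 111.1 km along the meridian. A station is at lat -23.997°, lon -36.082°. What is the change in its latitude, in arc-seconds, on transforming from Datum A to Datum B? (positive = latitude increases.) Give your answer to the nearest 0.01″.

sin φ = -0.406689, cos φ = 0.913567, sin λ = -0.588942, cos λ = 0.808175.
North component: ΔN = −sin φ cos λ·ΔX − sin φ sin λ·ΔY + cos φ·ΔZ = −(-0.406689)(0.808175)(-15) − (-0.406689)(-0.588942)(356) + (0.913567)(-604) = -641.99 m.
1° of latitude spans 111100 m, so Δφ = -641.99 / 111100 × 3600 = -20.803″.

Δφ = -20.80″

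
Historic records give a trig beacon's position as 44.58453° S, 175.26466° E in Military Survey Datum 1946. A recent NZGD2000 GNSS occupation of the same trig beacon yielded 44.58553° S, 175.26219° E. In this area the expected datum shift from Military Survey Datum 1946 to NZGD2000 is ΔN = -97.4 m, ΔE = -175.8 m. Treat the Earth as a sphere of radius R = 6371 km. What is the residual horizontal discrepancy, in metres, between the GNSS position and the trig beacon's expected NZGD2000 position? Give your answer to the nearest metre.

Observed coordinate differences: Δφ = -0.00100°, Δλ = -0.00247°.
Converting to metres (1° lat = 111195 m, cos φ = 0.712216): observed ΔN = -111.2 m, observed ΔE = -195.6 m.
Subtracting the expected shift leaves a residual of -111.2 − (-97.4) = -13.8 m north and -195.6 − (-175.8) = -19.8 m east.
Residual distance = √((-13.8)² + (-19.8)²) = 24.1 m.

24 m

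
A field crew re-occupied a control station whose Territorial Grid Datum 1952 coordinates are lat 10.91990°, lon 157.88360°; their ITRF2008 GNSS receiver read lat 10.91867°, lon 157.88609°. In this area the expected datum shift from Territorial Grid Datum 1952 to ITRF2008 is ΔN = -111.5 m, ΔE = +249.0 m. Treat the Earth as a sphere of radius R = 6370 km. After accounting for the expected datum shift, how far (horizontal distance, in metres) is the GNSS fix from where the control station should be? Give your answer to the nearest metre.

Observed coordinate differences: Δφ = -0.00123°, Δλ = +0.00249°.
Converting to metres (1° lat = 111177 m, cos φ = 0.981893): observed ΔN = -136.7 m, observed ΔE = 271.8 m.
Subtracting the expected shift leaves a residual of -136.7 − (-111.5) = -25.2 m north and 271.8 − (249.0) = 22.8 m east.
Residual distance = √((-25.2)² + 22.8²) = 34.0 m.

34 m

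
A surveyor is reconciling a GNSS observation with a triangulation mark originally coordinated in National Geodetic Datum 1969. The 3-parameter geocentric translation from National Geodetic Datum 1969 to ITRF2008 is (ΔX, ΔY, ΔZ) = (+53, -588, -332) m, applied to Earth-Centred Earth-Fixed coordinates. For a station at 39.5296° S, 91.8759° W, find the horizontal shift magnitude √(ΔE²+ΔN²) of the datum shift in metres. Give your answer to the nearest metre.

At φ = -39.5296°, λ = -91.8759°: sin φ = -0.636477, cos φ = 0.771296, sin λ = -0.999464, cos λ = -0.032735.
ΔE = −sin λ·ΔX + cos λ·ΔY = −(-0.999464)·(53) + (-0.032735)·(-588) = 72.22 m.
ΔN = −sin φ cos λ·ΔX − sin φ sin λ·ΔY + cos φ·ΔZ = −(-0.636477)(-0.032735)(53) − (-0.636477)(-0.999464)(-588) + (0.771296)(-332) = 116.87 m.
Horizontal magnitude = √(ΔE² + ΔN²) = √(72.22² + 116.87²) = 137.39 m.

137 m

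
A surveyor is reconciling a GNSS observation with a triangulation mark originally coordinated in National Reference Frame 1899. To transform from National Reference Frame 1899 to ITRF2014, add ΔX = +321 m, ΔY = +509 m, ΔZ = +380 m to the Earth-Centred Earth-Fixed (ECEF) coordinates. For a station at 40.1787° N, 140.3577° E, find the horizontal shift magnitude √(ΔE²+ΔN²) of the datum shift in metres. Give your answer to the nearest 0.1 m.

The local east axis at (φ, λ) is (−sin λ, cos λ, 0), so ΔE = −sin(140.3577°)·321 + cos(140.3577°)·509 = -596.75 m.
The local north axis is (−sin φ cos λ, −sin φ sin λ, cos φ), giving ΔN = 159.476 − 209.513 + 290.334 = 240.30 m.
Horizontal magnitude = √(ΔE² + ΔN²) = √((-596.75)² + 240.30²) = 643.31 m.

643.3 m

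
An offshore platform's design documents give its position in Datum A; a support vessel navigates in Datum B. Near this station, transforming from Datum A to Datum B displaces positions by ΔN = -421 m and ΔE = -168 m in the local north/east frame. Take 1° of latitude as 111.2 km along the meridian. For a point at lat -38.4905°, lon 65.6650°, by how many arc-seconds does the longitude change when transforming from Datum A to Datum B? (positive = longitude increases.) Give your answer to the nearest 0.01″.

At latitude -38.4905°, cos φ = 0.782711.
1° of longitude at this latitude = 111.2 × cos φ = 87.04 km, so Δλ = -168.0 / 87037.5 = -0.0019302° = -6.949″.

Δλ = -6.95″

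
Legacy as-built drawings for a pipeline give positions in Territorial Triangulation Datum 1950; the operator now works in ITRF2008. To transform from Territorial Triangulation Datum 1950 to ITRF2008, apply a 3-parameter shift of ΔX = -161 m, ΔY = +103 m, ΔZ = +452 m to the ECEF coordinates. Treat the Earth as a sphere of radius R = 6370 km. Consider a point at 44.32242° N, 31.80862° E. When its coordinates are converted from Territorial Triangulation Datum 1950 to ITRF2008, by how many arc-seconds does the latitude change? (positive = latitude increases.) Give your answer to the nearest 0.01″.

Δφ = 12.34″

sin φ = 0.698695, cos φ = 0.715419, sin λ = 0.527084, cos λ = 0.849813.
North component: ΔN = −sin φ cos λ·ΔX − sin φ sin λ·ΔY + cos φ·ΔZ = −(0.698695)(0.849813)(-161) − (0.698695)(0.527084)(103) + (0.715419)(452) = 381.03 m.
1° of latitude spans πR/180 = 111177 m, so Δφ = 381.03 / 111177 × 3600 = 12.338″.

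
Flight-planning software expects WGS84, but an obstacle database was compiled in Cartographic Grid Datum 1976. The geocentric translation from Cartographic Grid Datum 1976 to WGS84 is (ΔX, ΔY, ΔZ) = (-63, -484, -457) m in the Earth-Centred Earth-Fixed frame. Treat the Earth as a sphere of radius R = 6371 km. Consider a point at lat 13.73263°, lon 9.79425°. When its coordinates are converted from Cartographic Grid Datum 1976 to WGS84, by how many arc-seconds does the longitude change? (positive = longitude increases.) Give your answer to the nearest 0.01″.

Δλ = -15.54″

sin φ = 0.237391, cos φ = 0.971414, sin λ = 0.170111, cos λ = 0.985425.
East component: ΔE = −sin λ·ΔX + cos λ·ΔY = −(0.170111)(-63) + (0.985425)(-484) = -466.23 m.
1° of latitude spans πR/180 = 111195 m; at latitude φ, 1° of longitude spans that × cos φ = 108016.3 m, so Δλ = -466.23 / 108016.3 × 3600 = -15.539″.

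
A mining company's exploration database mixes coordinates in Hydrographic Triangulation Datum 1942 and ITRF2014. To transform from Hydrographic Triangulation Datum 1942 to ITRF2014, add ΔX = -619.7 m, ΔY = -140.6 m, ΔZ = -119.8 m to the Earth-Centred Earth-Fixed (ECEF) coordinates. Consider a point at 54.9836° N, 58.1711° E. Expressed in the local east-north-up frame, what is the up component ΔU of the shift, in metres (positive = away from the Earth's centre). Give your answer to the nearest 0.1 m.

At φ = 54.9836°, λ = 58.1711°: sin φ = 0.818988, cos φ = 0.573811, sin λ = 0.849627, cos λ = 0.527384.
ΔU = cos φ cos λ·ΔX + cos φ sin λ·ΔY + sin φ·ΔZ = (0.573811)(0.527384)(-619.7) + (0.573811)(0.849627)(-140.6) + (0.818988)(-119.8) = -354.19 m.

ΔU = -354.2 m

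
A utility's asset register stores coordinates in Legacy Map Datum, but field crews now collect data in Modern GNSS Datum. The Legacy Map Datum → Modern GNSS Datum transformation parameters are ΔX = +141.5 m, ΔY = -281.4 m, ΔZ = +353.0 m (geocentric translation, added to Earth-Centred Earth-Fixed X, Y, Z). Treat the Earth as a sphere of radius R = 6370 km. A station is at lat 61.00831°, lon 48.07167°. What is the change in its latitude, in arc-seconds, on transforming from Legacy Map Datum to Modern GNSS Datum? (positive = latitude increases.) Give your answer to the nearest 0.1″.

Δφ = 8.8″

sin φ = 0.874690, cos φ = 0.484683, sin λ = 0.743981, cos λ = 0.668200.
North component: ΔN = −sin φ cos λ·ΔX − sin φ sin λ·ΔY + cos φ·ΔZ = −(0.874690)(0.668200)(141.5) − (0.874690)(0.743981)(-281.4) + (0.484683)(353.0) = 271.51 m.
1° of latitude spans πR/180 = 111177 m, so Δφ = 271.51 / 111177 × 3600 = 8.792″.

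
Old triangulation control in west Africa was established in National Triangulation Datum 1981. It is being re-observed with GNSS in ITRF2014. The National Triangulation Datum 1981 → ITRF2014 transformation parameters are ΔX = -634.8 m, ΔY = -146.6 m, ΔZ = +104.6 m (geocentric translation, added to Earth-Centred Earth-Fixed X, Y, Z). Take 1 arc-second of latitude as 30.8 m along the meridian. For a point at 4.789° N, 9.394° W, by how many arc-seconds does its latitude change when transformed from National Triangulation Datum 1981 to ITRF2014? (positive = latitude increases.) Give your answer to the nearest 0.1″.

Δφ = 5.0″

sin φ = 0.083487, cos φ = 0.996509, sin λ = -0.163223, cos λ = 0.986589.
North component: ΔN = −sin φ cos λ·ΔX − sin φ sin λ·ΔY + cos φ·ΔZ = −(0.083487)(0.986589)(-634.8) − (0.083487)(-0.163223)(-146.6) + (0.996509)(104.6) = 154.52 m.
1° of latitude spans 3600 × 30.80 = 110880 m, so Δφ = 154.52 / 110880 × 3600 = 5.017″.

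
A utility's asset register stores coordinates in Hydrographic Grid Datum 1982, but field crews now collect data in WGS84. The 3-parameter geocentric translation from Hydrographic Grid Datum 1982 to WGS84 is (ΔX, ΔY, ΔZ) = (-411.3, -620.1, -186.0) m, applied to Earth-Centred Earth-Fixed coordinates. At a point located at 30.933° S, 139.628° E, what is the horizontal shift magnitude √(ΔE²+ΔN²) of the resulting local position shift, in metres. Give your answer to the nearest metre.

The local east axis at (φ, λ) is (−sin λ, cos λ, 0), so ΔE = −sin(139.628°)·(-411.3) + cos(139.628°)·(-620.1) = 738.84 m.
The local north axis is (−sin φ cos λ, −sin φ sin λ, cos φ), giving ΔN = 161.073 − 206.472 − 159.545 = -204.94 m.
Horizontal magnitude = √(ΔE² + ΔN²) = √(738.84² + (-204.94)²) = 766.74 m.

767 m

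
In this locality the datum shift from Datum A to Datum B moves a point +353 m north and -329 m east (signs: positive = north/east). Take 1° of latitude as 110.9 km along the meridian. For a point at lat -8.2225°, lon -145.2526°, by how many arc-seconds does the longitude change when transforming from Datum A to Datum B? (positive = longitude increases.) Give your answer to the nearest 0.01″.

At latitude -8.2225°, cos φ = 0.989720.
1° of longitude at this latitude = 110.9 × cos φ = 109.76 km, so Δλ = -329.0 / 109760.0 = -0.0029974° = -10.791″.

Δλ = -10.79″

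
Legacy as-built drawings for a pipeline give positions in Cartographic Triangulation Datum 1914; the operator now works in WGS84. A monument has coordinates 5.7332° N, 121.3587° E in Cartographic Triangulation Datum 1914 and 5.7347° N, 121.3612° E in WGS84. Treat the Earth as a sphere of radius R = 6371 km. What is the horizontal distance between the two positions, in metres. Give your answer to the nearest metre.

Δφ = 5.7347° − 5.7332° = +0.0015°; Δλ = 121.3612° − 121.3587° = +0.0025°.
1° along a meridian = πR/180 = 111195 m.
ΔN = Δφ × 111195 = 166.8 m; ΔE = Δλ × 111195 × cos(5.7332°) = +0.0025 × 111195 × 0.994998 = 276.6 m.
Distance = √(ΔE² + ΔN²) = √(276.6² + 166.8²) = 323.0 m.

323 m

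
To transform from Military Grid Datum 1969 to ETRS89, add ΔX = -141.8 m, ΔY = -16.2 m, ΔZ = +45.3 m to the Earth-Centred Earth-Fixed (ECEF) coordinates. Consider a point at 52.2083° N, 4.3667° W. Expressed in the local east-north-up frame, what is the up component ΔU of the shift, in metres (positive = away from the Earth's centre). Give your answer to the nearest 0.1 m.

ΔU = -50.1 m

At φ = 52.2083°, λ = -4.3667°: sin φ = 0.790244, cos φ = 0.612793, sin λ = -0.076140, cos λ = 0.997097.
ΔU = cos φ cos λ·ΔX + cos φ sin λ·ΔY + sin φ·ΔZ = (0.612793)(0.997097)(-141.8) + (0.612793)(-0.076140)(-16.2) + (0.790244)(45.3) = -50.09 m.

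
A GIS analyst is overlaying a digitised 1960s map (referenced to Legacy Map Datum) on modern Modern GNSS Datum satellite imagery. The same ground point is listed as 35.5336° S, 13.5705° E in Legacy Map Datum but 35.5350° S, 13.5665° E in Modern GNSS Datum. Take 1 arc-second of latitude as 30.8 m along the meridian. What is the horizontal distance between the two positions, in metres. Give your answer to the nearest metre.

393 m

Δφ = -35.5350° − -35.5336° = -0.0014°; Δλ = 13.5665° − 13.5705° = -0.0040°.
1° of latitude = 3600 × 30.80 = 110880 m.
ΔN = Δφ × 110880 = -155.2 m; ΔE = Δλ × 110880 × cos(-35.5336°) = -0.0040 × 110880 × 0.813775 = -360.9 m.
Distance = √(ΔE² + ΔN²) = √((-360.9)² + (-155.2)²) = 392.9 m.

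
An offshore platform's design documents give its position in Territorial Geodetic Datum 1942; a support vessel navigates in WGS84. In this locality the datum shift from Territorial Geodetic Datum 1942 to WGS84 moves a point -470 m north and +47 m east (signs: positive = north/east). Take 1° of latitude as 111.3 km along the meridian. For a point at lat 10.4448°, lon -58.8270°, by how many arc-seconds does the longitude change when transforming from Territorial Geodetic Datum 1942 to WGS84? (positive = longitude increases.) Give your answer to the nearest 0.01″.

At latitude 10.4448°, cos φ = 0.983430.
1° of longitude at this latitude = 111.3 × cos φ = 109.46 km, so Δλ = 47.0 / 109455.8 = 0.0004294° = 1.546″.

Δλ = 1.55″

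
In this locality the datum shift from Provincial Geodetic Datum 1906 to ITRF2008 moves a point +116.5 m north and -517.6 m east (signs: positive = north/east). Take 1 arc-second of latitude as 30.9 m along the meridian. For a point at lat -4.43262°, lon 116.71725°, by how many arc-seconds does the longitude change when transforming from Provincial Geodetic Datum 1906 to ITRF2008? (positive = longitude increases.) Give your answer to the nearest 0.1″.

At latitude -4.43262°, cos φ = 0.997009.
1″ of longitude at this latitude = 30.90 × cos φ = 30.8076 m, so Δλ = -517.6 / 30.8076 = -16.801″.

Δλ = -16.8″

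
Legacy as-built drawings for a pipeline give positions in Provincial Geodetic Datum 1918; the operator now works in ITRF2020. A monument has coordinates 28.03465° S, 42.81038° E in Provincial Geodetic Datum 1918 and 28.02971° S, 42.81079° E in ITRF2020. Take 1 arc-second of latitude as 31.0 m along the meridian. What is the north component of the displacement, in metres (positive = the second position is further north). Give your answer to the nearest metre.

Δφ = -28.02971° − -28.03465° = +0.00494°; Δλ = 42.81079° − 42.81038° = +0.00041°.
1° of latitude = 3600 × 31.00 = 111600 m.
ΔN = Δφ × 111600 = 551.3 m; ΔE = Δλ × 111600 × cos(-28.03465°) = +0.00041 × 111600 × 0.882664 = 40.4 m.

ΔN = 551 m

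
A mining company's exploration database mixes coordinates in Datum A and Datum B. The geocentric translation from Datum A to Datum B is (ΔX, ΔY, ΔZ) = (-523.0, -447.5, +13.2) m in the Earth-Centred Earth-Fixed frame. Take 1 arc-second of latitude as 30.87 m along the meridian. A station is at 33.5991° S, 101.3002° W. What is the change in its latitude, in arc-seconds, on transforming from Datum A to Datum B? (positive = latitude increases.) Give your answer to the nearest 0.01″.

sin φ = -0.553378, cos φ = 0.832930, sin λ = -0.980614, cos λ = -0.195950.
North component: ΔN = −sin φ cos λ·ΔX − sin φ sin λ·ΔY + cos φ·ΔZ = −(-0.553378)(-0.195950)(-523.0) − (-0.553378)(-0.980614)(-447.5) + (0.832930)(13.2) = 310.54 m.
1° of latitude spans 3600 × 30.87 = 111132 m, so Δφ = 310.54 / 111132 × 3600 = 10.060″.

Δφ = 10.06″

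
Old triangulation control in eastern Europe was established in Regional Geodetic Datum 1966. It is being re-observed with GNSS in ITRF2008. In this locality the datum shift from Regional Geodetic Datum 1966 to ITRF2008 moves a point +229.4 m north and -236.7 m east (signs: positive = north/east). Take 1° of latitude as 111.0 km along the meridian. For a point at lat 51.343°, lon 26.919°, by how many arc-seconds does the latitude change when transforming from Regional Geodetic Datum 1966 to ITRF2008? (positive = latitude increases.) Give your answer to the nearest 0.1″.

1° of latitude = 111.0 km, so Δφ = 229.4 / 111000 = 0.0020667° = 7.440″.

Δφ = 7.4″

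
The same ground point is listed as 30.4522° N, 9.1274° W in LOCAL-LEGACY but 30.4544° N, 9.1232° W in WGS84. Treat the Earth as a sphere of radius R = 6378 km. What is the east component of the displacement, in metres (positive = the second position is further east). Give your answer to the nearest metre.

ΔE = 403 m

Δφ = 30.4544° − 30.4522° = +0.0022°; Δλ = -9.1232° − -9.1274° = +0.0042°.
1° along a meridian = πR/180 = 111317 m.
ΔN = Δφ × 111317 = 244.9 m; ΔE = Δλ × 111317 × cos(30.4522°) = +0.0042 × 111317 × 0.862052 = 403.0 m.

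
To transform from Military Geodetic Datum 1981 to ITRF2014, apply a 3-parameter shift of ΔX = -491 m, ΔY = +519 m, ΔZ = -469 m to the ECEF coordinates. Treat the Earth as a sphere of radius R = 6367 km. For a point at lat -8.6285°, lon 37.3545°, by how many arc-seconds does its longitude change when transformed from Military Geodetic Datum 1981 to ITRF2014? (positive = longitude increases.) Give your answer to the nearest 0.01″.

sin φ = -0.150027, cos φ = 0.988682, sin λ = 0.606745, cos λ = 0.794897.
East component: ΔE = −sin λ·ΔX + cos λ·ΔY = −(0.606745)(-491) + (0.794897)(519) = 710.46 m.
1° of latitude spans πR/180 = 111125 m; at latitude φ, 1° of longitude spans that × cos φ = 109867.4 m, so Δλ = 710.46 / 109867.4 × 3600 = 23.280″.

Δλ = 23.28″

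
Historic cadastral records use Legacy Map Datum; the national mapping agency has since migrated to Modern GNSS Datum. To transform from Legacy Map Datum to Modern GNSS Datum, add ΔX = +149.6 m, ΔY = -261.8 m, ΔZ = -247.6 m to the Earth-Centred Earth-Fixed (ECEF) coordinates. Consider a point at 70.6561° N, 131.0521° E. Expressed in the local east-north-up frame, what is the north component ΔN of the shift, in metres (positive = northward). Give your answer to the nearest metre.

ΔN = 197 m

At φ = 70.6561°, λ = 131.0521°: sin φ = 0.943547, cos φ = 0.331237, sin λ = 0.754113, cos λ = -0.656745.
ΔN = −sin φ cos λ·ΔX − sin φ sin λ·ΔY + cos φ·ΔZ = −(0.943547)(-0.656745)(149.6) − (0.943547)(0.754113)(-261.8) + (0.331237)(-247.6) = 196.97 m.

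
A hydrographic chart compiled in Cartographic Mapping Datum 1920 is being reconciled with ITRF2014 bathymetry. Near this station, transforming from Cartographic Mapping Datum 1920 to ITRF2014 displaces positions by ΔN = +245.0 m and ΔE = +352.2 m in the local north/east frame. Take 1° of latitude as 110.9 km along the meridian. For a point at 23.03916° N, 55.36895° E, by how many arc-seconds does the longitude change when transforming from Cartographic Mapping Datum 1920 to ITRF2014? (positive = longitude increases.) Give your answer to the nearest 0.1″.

At latitude 23.03916°, cos φ = 0.920238.
1° of longitude at this latitude = 110.9 × cos φ = 102.05 km, so Δλ = 352.2 / 102054.3 = 0.0034511° = 12.424″.

Δλ = 12.4″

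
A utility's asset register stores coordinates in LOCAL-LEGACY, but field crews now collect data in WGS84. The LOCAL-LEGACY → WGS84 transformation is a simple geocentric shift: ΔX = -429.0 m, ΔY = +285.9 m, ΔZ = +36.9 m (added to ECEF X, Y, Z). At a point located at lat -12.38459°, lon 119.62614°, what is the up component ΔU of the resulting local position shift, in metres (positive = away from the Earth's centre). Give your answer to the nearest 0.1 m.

The local up (radial) axis is (cos φ cos λ, cos φ sin λ, sin φ), giving ΔU = 207.136 + 242.741 − 7.914 = 441.96 m.

ΔU = 442.0 m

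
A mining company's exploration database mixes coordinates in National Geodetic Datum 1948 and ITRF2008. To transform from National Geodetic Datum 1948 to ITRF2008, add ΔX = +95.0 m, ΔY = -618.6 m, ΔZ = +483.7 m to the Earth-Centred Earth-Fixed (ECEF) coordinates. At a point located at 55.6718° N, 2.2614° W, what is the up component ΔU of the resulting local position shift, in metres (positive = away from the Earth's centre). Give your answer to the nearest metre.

The local up (radial) axis is (cos φ cos λ, cos φ sin λ, sin φ), giving ΔU = 53.532 + 13.765 + 399.450 = 466.75 m.

ΔU = 467 m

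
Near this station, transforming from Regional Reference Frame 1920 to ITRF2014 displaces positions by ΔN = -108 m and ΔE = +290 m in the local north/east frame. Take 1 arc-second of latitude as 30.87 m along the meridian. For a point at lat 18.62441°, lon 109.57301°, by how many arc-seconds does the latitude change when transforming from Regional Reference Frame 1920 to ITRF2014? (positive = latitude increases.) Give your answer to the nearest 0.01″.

Δφ = -3.50″

1″ of latitude = 30.87 m, so Δφ = -108.0 / 30.87 = -3.499″.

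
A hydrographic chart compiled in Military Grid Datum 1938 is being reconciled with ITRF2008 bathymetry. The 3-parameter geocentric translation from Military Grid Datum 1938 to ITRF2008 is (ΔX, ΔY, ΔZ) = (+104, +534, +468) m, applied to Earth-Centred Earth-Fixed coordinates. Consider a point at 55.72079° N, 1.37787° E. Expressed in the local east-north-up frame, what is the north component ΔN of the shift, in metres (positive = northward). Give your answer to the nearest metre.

The local north axis is (−sin φ cos λ, −sin φ sin λ, cos φ), giving ΔN = -85.911 − 10.610 + 263.590 = 167.07 m.

ΔN = 167 m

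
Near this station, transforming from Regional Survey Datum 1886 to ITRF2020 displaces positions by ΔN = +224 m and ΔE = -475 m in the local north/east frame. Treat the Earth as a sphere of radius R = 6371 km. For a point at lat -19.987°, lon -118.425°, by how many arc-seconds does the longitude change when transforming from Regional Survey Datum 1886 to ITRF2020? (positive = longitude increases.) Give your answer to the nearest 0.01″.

At latitude -19.987°, cos φ = 0.939770.
One radian of longitude at latitude φ spans R cos φ, so Δλ = ΔE / (R cos φ) = -475.0 / (6371000 × 0.939770) = -7.9335e-05 rad = -16.364″.

Δλ = -16.36″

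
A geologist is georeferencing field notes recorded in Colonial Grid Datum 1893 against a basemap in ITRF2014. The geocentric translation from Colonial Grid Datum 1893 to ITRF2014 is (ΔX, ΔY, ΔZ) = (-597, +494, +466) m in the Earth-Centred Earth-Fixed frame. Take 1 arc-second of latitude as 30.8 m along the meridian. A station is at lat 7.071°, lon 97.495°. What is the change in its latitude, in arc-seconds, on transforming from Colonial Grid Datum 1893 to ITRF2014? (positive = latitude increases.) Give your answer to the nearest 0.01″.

sin φ = 0.123099, cos φ = 0.992394, sin λ = 0.991456, cos λ = -0.130440.
North component: ΔN = −sin φ cos λ·ΔX − sin φ sin λ·ΔY + cos φ·ΔZ = −(0.123099)(-0.130440)(-597) − (0.123099)(0.991456)(494) + (0.992394)(466) = 392.58 m.
1° of latitude spans 3600 × 30.80 = 110880 m, so Δφ = 392.58 / 110880 × 3600 = 12.746″.

Δφ = 12.75″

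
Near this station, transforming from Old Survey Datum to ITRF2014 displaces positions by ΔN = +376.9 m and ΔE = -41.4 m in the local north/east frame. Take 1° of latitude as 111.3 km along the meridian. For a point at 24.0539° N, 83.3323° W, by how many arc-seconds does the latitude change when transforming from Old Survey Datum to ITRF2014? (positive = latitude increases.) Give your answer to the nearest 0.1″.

1° of latitude = 111.3 km, so Δφ = 376.9 / 111300 = 0.0033863° = 12.191″.

Δφ = 12.2″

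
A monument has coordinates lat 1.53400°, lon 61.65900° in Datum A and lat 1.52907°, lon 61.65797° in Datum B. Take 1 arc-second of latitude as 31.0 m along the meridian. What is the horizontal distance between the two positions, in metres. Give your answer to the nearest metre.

Δφ = 1.52907° − 1.53400° = -0.00493°; Δλ = 61.65797° − 61.65900° = -0.00103°.
1° of latitude = 3600 × 31.00 = 111600 m.
ΔN = Δφ × 111600 = -550.2 m; ΔE = Δλ × 111600 × cos(1.53400°) = -0.00103 × 111600 × 0.999642 = -114.9 m.
Distance = √(ΔE² + ΔN²) = √((-114.9)² + (-550.2)²) = 562.1 m.

562 m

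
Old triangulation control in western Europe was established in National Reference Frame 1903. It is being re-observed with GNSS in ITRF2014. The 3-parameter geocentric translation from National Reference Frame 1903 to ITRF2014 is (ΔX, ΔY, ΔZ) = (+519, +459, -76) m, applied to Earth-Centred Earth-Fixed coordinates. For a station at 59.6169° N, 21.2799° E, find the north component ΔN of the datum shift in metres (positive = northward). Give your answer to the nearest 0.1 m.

At φ = 59.6169°, λ = 21.2799°: sin φ = 0.862663, cos φ = 0.505779, sin λ = 0.362924, cos λ = 0.931819.
ΔN = −sin φ cos λ·ΔX − sin φ sin λ·ΔY + cos φ·ΔZ = −(0.862663)(0.931819)(519) − (0.862663)(0.362924)(459) + (0.505779)(-76) = -599.34 m.

ΔN = -599.3 m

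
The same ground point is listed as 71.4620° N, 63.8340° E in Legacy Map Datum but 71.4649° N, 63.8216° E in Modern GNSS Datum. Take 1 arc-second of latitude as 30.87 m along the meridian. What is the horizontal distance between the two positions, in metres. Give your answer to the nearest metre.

544 m

Δφ = 71.4649° − 71.4620° = +0.0029°; Δλ = 63.8216° − 63.8340° = -0.0124°.
1° of latitude = 3600 × 30.87 = 111132 m.
ΔN = Δφ × 111132 = 322.3 m; ΔE = Δλ × 111132 × cos(71.4620°) = -0.0124 × 111132 × 0.317934 = -438.1 m.
Distance = √(ΔE² + ΔN²) = √((-438.1)² + 322.3²) = 543.9 m.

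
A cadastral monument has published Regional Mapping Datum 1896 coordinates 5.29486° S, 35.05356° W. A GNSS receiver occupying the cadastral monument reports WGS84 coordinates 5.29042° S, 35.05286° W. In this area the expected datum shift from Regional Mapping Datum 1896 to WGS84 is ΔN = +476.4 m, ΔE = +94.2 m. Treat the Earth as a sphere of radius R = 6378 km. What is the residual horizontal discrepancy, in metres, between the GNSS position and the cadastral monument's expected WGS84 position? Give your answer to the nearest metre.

Observed coordinate differences: Δφ = +0.00444°, Δλ = +0.00070°.
Converting to metres (1° lat = 111317 m, cos φ = 0.995733): observed ΔN = 494.2 m, observed ΔE = 77.6 m.
Subtracting the expected shift leaves a residual of 494.2 − (476.4) = 17.8 m north and 77.6 − (94.2) = -16.6 m east.
Residual distance = √(17.8² + (-16.6)²) = 24.4 m.

24 m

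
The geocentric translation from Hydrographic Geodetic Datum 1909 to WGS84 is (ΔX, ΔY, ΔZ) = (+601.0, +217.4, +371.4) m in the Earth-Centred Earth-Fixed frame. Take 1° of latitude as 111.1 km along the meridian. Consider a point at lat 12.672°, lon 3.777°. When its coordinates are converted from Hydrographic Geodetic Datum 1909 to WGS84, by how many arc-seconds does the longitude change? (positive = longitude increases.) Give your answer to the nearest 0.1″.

sin φ = 0.219369, cos φ = 0.975642, sin λ = 0.065873, cos λ = 0.997828.
East component: ΔE = −sin λ·ΔX + cos λ·ΔY = −(0.065873)(601.0) + (0.997828)(217.4) = 177.34 m.
1° of latitude spans 111100 m; at latitude φ, 1° of longitude spans that × cos φ = 108393.8 m, so Δλ = 177.34 / 108393.8 × 3600 = 5.890″.

Δλ = 5.9″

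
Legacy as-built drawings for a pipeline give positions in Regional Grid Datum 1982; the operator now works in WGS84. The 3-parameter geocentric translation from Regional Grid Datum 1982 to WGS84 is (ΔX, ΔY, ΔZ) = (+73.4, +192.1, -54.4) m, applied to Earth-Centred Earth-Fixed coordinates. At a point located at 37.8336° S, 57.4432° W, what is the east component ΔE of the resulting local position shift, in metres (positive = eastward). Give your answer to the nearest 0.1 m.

The local east axis at (φ, λ) is (−sin λ, cos λ, 0), so ΔE = −sin(-57.4432°)·73.4 + cos(-57.4432°)·192.1 = 165.24 m.

ΔE = 165.2 m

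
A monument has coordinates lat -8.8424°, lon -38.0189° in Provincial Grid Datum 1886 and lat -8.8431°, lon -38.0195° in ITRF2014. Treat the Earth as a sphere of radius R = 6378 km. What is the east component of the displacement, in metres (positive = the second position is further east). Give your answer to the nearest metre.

Δφ = -8.8431° − -8.8424° = -0.0007°; Δλ = -38.0195° − -38.0189° = -0.0006°.
1° along a meridian = πR/180 = 111317 m.
ΔN = Δφ × 111317 = -77.9 m; ΔE = Δλ × 111317 × cos(-8.8424°) = -0.0006 × 111317 × 0.988115 = -66.0 m.

ΔE = -66 m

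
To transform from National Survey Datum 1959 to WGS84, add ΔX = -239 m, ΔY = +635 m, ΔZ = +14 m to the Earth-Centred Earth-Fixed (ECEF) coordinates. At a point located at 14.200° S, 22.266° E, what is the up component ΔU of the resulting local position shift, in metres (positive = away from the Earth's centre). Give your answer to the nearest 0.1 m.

ΔU = 15.4 m

The local up (radial) axis is (cos φ cos λ, cos φ sin λ, sin φ), giving ΔU = -214.421 + 233.254 − 3.434 = 15.40 m.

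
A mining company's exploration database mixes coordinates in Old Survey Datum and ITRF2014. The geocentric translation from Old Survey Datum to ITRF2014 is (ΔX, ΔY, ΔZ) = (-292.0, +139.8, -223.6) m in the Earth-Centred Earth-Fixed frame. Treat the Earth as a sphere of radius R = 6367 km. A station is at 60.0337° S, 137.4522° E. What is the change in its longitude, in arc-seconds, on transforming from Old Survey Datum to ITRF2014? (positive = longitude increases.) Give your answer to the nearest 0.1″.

Δλ = 6.1″

sin φ = -0.866319, cos φ = 0.499491, sin λ = 0.676205, cos λ = -0.736713.
East component: ΔE = −sin λ·ΔX + cos λ·ΔY = −(0.676205)(-292.0) + (-0.736713)(139.8) = 94.46 m.
1° of latitude spans πR/180 = 111125 m; at latitude φ, 1° of longitude spans that × cos φ = 55505.9 m, so Δλ = 94.46 / 55505.9 × 3600 = 6.126″.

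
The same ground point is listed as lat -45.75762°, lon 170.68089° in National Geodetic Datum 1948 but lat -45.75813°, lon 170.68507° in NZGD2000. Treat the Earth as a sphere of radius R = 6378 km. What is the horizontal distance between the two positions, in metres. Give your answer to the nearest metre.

Δφ = -45.75813° − -45.75762° = -0.00051°; Δλ = 170.68507° − 170.68089° = +0.00418°.
1° along a meridian = πR/180 = 111317 m.
ΔN = Δφ × 111317 = -56.8 m; ΔE = Δλ × 111317 × cos(-45.75762°) = +0.00418 × 111317 × 0.697695 = 324.6 m.
Distance = √(ΔE² + ΔN²) = √(324.6² + (-56.8)²) = 329.6 m.

330 m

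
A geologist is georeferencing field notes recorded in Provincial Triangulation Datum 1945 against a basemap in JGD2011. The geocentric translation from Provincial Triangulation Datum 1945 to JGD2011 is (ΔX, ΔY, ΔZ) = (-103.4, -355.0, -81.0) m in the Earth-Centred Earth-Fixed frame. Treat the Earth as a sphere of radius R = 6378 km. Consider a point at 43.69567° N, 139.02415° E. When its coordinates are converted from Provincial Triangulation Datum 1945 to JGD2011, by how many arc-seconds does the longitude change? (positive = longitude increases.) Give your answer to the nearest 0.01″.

Δλ = 15.02″

sin φ = 0.690828, cos φ = 0.723019, sin λ = 0.655741, cos λ = -0.754986.
East component: ΔE = −sin λ·ΔX + cos λ·ΔY = −(0.655741)(-103.4) + (-0.754986)(-355.0) = 335.82 m.
1° of latitude spans πR/180 = 111317 m; at latitude φ, 1° of longitude spans that × cos φ = 80484.4 m, so Δλ = 335.82 / 80484.4 × 3600 = 15.021″.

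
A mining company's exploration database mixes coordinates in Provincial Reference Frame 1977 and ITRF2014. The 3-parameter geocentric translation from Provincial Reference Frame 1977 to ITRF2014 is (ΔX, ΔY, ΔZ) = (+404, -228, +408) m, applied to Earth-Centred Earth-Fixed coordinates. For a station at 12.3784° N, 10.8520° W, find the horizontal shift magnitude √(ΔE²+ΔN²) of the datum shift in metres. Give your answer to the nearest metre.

338 m

At φ = 12.3784°, λ = -10.8520°: sin φ = 0.214367, cos φ = 0.976753, sin λ = -0.188273, cos λ = 0.982117.
ΔE = −sin λ·ΔX + cos λ·ΔY = −(-0.188273)·(404) + (0.982117)·(-228) = -147.86 m.
ΔN = −sin φ cos λ·ΔX − sin φ sin λ·ΔY + cos φ·ΔZ = −(0.214367)(0.982117)(404) − (0.214367)(-0.188273)(-228) + (0.976753)(408) = 304.26 m.
Horizontal magnitude = √(ΔE² + ΔN²) = √((-147.86)² + 304.26²) = 338.28 m.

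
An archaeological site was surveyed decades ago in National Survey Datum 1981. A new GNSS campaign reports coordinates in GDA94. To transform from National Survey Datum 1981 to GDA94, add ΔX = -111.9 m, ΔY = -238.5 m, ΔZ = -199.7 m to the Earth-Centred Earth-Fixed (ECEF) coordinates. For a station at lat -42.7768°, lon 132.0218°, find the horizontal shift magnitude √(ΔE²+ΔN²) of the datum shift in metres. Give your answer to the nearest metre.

At φ = -42.7768°, λ = 132.0218°: sin φ = -0.679144, cos φ = 0.734005, sin λ = 0.742890, cos λ = -0.669413.
ΔE = −sin λ·ΔX + cos λ·ΔY = −(0.742890)·(-111.9) + (-0.669413)·(-238.5) = 242.78 m.
ΔN = −sin φ cos λ·ΔX − sin φ sin λ·ΔY + cos φ·ΔZ = −(-0.679144)(-0.669413)(-111.9) − (-0.679144)(0.742890)(-238.5) + (0.734005)(-199.7) = -216.04 m.
Horizontal magnitude = √(ΔE² + ΔN²) = √(242.78² + (-216.04)²) = 324.99 m.

325 m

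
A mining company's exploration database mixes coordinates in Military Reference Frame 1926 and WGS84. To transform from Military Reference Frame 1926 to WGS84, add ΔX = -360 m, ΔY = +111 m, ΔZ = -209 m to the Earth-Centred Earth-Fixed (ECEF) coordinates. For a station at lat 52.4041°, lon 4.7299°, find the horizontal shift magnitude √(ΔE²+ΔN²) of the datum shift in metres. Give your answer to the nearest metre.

205 m

At φ = 52.4041°, λ = 4.7299°: sin φ = 0.792333, cos φ = 0.610088, sin λ = 0.082459, cos λ = 0.996594.
ΔE = −sin λ·ΔX + cos λ·ΔY = −(0.082459)·(-360) + (0.996594)·(111) = 140.31 m.
ΔN = −sin φ cos λ·ΔX − sin φ sin λ·ΔY + cos φ·ΔZ = −(0.792333)(0.996594)(-360) − (0.792333)(0.082459)(111) + (0.610088)(-209) = 149.51 m.
Horizontal magnitude = √(ΔE² + ΔN²) = √(140.31² + 149.51²) = 205.03 m.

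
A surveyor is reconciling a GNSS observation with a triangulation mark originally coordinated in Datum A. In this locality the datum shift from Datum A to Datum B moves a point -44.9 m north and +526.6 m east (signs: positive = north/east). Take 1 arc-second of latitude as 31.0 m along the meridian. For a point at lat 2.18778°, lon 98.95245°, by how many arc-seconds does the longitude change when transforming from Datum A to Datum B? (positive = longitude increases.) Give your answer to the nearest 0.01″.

Δλ = 17.00″

At latitude 2.18778°, cos φ = 0.999271.
1″ of longitude at this latitude = 31.00 × cos φ = 30.9774 m, so Δλ = 526.6 / 30.9774 = 16.999″.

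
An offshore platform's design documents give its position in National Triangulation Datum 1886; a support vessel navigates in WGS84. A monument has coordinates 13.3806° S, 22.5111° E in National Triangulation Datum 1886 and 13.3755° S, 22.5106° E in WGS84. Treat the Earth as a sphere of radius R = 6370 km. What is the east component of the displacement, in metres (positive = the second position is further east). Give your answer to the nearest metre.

ΔE = -54 m

Δφ = -13.3755° − -13.3806° = +0.0051°; Δλ = 22.5106° − 22.5111° = -0.0005°.
1° along a meridian = πR/180 = 111177 m.
ΔN = Δφ × 111177 = 567.0 m; ΔE = Δλ × 111177 × cos(-13.3806°) = -0.0005 × 111177 × 0.972854 = -54.1 m.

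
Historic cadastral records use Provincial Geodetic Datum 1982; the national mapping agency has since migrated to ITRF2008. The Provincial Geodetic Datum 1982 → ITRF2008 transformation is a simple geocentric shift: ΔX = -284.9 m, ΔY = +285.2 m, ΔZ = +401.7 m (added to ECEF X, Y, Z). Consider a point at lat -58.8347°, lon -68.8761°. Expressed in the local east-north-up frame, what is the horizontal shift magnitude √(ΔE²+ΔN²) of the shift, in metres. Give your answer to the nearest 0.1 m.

At φ = -58.8347°, λ = -68.8761°: sin φ = -0.855678, cos φ = 0.517509, sin λ = -0.932803, cos λ = 0.360386.
ΔE = −sin λ·ΔX + cos λ·ΔY = −(-0.932803)·(-284.9) + (0.360386)·(285.2) = -162.97 m.
ΔN = −sin φ cos λ·ΔX − sin φ sin λ·ΔY + cos φ·ΔZ = −(-0.855678)(0.360386)(-284.9) − (-0.855678)(-0.932803)(285.2) + (0.517509)(401.7) = -107.61 m.
Horizontal magnitude = √(ΔE² + ΔN²) = √((-162.97)² + (-107.61)²) = 195.30 m.

195.3 m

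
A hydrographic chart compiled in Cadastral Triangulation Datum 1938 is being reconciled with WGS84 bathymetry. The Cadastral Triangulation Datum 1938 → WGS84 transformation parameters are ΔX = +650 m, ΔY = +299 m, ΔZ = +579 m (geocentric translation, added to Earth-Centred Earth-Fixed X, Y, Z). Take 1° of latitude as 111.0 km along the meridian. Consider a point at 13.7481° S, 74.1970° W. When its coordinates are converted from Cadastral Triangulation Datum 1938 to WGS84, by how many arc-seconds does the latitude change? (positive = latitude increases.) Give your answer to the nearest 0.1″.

Δφ = 17.4″

sin φ = -0.237654, cos φ = 0.971350, sin λ = -0.962204, cos λ = 0.272331.
North component: ΔN = −sin φ cos λ·ΔX − sin φ sin λ·ΔY + cos φ·ΔZ = −(-0.237654)(0.272331)(650) − (-0.237654)(-0.962204)(299) + (0.971350)(579) = 536.11 m.
1° of latitude spans 111000 m, so Δφ = 536.11 / 111000 × 3600 = 17.387″.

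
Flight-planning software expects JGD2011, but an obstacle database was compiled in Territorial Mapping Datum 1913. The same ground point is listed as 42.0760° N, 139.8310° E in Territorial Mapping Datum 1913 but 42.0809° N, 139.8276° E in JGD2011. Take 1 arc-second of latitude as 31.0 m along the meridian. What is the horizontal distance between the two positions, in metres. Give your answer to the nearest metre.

Δφ = 42.0809° − 42.0760° = +0.0049°; Δλ = 139.8276° − 139.8310° = -0.0034°.
1° of latitude = 3600 × 31.00 = 111600 m.
ΔN = Δφ × 111600 = 546.8 m; ΔE = Δλ × 111600 × cos(42.0760°) = -0.0034 × 111600 × 0.742257 = -281.6 m.
Distance = √(ΔE² + ΔN²) = √((-281.6)² + 546.8²) = 615.1 m.

615 m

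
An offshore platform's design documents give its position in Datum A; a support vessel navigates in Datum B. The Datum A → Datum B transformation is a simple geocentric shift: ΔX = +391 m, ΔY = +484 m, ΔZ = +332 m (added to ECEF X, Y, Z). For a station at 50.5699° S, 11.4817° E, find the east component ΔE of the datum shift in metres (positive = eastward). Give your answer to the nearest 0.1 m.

At φ = -50.5699°, λ = 11.4817°: sin φ = -0.772400, cos φ = 0.635136, sin λ = 0.199055, cos λ = 0.979988.
ΔE = −sin λ·ΔX + cos λ·ΔY = −(0.199055)·(391) + (0.979988)·(484) = 396.48 m.

ΔE = 396.5 m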